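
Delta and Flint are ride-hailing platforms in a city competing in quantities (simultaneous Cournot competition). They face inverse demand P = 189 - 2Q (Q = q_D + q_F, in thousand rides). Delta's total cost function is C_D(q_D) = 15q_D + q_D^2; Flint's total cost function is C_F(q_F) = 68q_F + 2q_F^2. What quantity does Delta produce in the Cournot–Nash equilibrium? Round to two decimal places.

26.14

Delta's profit: π_D = (189 - 2Q)q_D - (15q_D + q_D²). Setting ∂π_D/∂q_D = 0: 174 - 6q_D - 2(q_F) = 0.
Flint's profit: π_F = (189 - 2Q)q_F - (68q_F + 2q_F²). Setting ∂π_F/∂q_F = 0: 121 - 8q_F - 2(q_D) = 0.
Best responses: q_D = (174 - 2q_F)/6, q_F = (121 - 2q_D)/8.
Solving the pair: q_D = 575/22, q_F = 189/22.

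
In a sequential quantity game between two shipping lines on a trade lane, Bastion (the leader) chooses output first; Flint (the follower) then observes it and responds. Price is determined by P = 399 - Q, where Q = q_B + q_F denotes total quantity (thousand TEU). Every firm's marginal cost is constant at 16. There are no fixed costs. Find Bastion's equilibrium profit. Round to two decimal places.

The follower Flint best-responds to any q_B: π_F = (399 - Q)q_F - 16q_F.
∂π_F/∂q_F = 383 - q_B - 2q_F = 0 gives the reaction function q_F = (383 - q_B)/2.
The leader anticipates this reaction. Substituting into P = 399 - Q gives P = 415/2 - (1/2)q_B, so π_B = (415/2 - (1/2)q_B)q_B - 16q_B.
The leader's first-order condition 383/2 - q_B = 0 yields q_B = 383/2.
Then q_F = (383 - 383/2)/2 = 383/4.
Price P = 399 - 1149/4 = 447/4.
Bastion's profit: (447/4 - 16)·(383/2) = 18336.1250.

18336.13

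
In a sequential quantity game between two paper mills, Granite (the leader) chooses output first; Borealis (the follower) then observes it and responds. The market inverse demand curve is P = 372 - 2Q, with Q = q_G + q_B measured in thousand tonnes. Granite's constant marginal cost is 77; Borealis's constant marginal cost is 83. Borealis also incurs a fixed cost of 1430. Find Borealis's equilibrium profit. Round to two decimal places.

967.78

The follower Borealis best-responds to any q_G: π_B = (372 - 2Q)q_B - 83q_B.
∂π_B/∂q_B = 289 - 2q_G - 4q_B = 0 gives the reaction function q_B = (289 - 2q_G)/4.
The leader anticipates this reaction. Substituting into P = 372 - 2Q gives P = 455/2 - q_G, so π_G = (455/2 - q_G)q_G - 77q_G.
Maximising: ∂π_G/∂q_G = 301/2 - 2q_G = 0, giving q_G = 301/4.
Then q_B = (289 - 2·(301/4))/4 = 277/8.
Price P = 372 - 2·(879/8) = 609/4.
Borealis's profit: (609/4 - 83)·(277/8) - 1430 = 967.7813.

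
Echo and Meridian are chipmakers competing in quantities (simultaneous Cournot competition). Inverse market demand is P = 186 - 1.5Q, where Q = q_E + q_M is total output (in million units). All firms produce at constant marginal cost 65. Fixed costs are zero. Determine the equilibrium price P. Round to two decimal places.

105.33

A representative firm's profit is π_i = q_i(186 - 1.5Q) - 65q_i.
Setting ∂π_i/∂q_i = 0 with rivals' quantities fixed: 121 - 3q_i - (3/2)q_j = 0.
With identical firms every q_j equals q_i, so q_j = q_i and 121 = (9/2)q_i, giving q_i = 242/9.
Total output Q = 484/9, so price P = 186 - (3/2)·(484/9) = 316/3.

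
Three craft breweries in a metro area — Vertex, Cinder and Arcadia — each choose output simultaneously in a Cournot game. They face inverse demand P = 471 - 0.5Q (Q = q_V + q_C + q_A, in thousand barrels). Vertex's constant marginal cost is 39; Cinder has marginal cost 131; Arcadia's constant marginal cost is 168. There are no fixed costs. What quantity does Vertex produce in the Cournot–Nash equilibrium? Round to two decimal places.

326.50

Vertex's profit: π_V = (471 - 0.5Q)q_V - (39q_V). Setting ∂π_V/∂q_V = 0: 432 - q_V - (1/2)(q_C + q_A) = 0.
Cinder's profit: π_C = (471 - 0.5Q)q_C - (131q_C). Setting ∂π_C/∂q_C = 0: 340 - q_C - (1/2)(q_V + q_A) = 0.
Arcadia's profit: π_A = (471 - 0.5Q)q_A - (168q_A). Setting ∂π_A/∂q_A = 0: 303 - q_A - (1/2)(q_V + q_C) = 0.
Adding the 3 conditions: 1075 − Q − Q = 0, i.e. Q = 1075/2.
Back-substituting: q_V = (432 − 1075/4)/(1/2) = 653/2, q_C = (340 − 1075/4)/(1/2) = 285/2, q_A = (303 − 1075/4)/(1/2) = 137/2.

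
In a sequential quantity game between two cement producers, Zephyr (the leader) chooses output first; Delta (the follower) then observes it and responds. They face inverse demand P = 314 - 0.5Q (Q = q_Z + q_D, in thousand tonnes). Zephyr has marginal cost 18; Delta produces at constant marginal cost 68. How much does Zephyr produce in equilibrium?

The follower Delta best-responds to any q_Z: π_D = (314 - 0.5Q)q_D - 68q_D.
Setting the follower's marginal profit to zero, 246 - (1/2)q_Z - q_D = 0, i.e. q_D = (246 - (1/2)q_Z).
The leader anticipates this reaction. Substituting into P = 314 - 0.5Q gives P = 191 - (1/4)q_Z, so π_Z = (191 - (1/4)q_Z)q_Z - 18q_Z.
Maximising: ∂π_Z/∂q_Z = 173 - (1/2)q_Z = 0, giving q_Z = 346.
Then q_D = (246 - (1/2)·346) = 73.

346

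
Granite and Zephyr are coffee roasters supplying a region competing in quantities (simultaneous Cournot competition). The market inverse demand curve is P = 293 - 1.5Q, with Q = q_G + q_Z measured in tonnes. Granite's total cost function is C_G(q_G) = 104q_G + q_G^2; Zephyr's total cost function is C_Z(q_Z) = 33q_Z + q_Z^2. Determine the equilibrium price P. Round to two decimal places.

189.38

Granite's profit: π_G = (293 - 1.5Q)q_G - (104q_G + q_G²). Setting ∂π_G/∂q_G = 0: 189 - 5q_G - (3/2)(q_Z) = 0.
Zephyr's profit: π_Z = (293 - 1.5Q)q_Z - (33q_Z + q_Z²). Setting ∂π_Z/∂q_Z = 0: 260 - 5q_Z - (3/2)(q_G) = 0.
Best responses: q_G = (189 - (3/2)q_Z)/5, q_Z = (260 - (3/2)q_G)/5.
Solving the pair: q_G = 24.3956, q_Z = 44.6813.
Total output Q = 898/13, so price P = 293 - (3/2)·(898/13) = 189.3846.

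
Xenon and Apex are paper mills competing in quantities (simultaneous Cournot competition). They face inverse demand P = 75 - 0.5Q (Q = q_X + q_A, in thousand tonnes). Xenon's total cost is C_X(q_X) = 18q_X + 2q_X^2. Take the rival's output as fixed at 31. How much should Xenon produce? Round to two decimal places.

8.30

With the rival's output fixed at 31, Xenon's profit is π_X = (75 - (1/2)·31 - (1/2)q_X)q_X - (18q_X + 2q_X²) = (119/2 - (1/2)q_X)q_X - (18q_X + 2q_X²).
∂π_X/∂q_X = 83/2 - 5q_X = 0, so q_X = 83/10.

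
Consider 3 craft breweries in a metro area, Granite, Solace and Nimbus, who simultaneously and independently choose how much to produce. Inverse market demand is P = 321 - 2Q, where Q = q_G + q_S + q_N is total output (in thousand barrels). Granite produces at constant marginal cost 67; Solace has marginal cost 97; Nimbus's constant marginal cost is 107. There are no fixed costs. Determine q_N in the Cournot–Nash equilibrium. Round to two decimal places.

Granite's profit: π_G = (321 - 2Q)q_G - (67q_G). Setting ∂π_G/∂q_G = 0: 254 - 4q_G - 2(q_S + q_N) = 0.
Solace's profit: π_S = (321 - 2Q)q_S - (97q_S). Setting ∂π_S/∂q_S = 0: 224 - 4q_S - 2(q_G + q_N) = 0.
Nimbus's first-order condition: 214 - 4q_N - 2(q_G + q_S) = 0.
Adding the 3 first-order conditions: 692 − 8Q = 0, so Q = 173/2.
Back-substituting: q_G = (254 − 173)/2 = 81/2, q_S = (224 − 173)/2 = 51/2, q_N = (214 − 173)/2 = 41/2.

20.50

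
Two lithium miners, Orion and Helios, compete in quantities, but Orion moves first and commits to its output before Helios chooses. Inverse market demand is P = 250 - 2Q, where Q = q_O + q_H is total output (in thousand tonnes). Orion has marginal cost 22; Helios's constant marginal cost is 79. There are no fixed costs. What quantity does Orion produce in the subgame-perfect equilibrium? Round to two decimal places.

The follower Helios best-responds to any q_O: π_H = (250 - 2Q)q_H - 79q_H.
Follower FOC: 171 - 2q_O - 4q_H = 0, so q_H(q_O) = (171 - 2q_O)/4.
Orion substitutes q_H(q_O) into its own profit: π_O = q_O(250 - 2q_O - (171 - 2q_O)/2) - 22q_O = (329/2 - q_O)q_O - 22q_O.
Maximising: ∂π_O/∂q_O = 285/2 - 2q_O = 0, giving q_O = 285/4.
Then q_H = (171 - 2·(285/4))/4 = 57/8.

71.25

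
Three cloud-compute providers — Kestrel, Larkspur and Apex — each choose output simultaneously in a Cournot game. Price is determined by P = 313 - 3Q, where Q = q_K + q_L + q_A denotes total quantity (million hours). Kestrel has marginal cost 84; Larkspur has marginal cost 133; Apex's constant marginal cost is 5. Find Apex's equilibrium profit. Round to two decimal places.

Kestrel's profit: π_K = (313 - 3Q)q_K - (84q_K). Setting ∂π_K/∂q_K = 0: 229 - 6q_K - 3(q_L + q_A) = 0.
Larkspur's profit: π_L = (313 - 3Q)q_L - (133q_L). Setting ∂π_L/∂q_L = 0: 180 - 6q_L - 3(q_K + q_A) = 0.
Apex's first-order condition: 308 - 6q_A - 3(q_K + q_L) = 0.
Adding the 3 first-order conditions: 717 − 12Q = 0, so Q = 239/4.
Back-substituting: q_K = (229 − 717/4)/3 = 199/12, q_L = (180 − 717/4)/3 = 1/4, q_A = (308 − 717/4)/3 = 515/12.
Price P = 313 - 3·(239/4) = 535/4.
Apex's profit: (535/4 - 5)·(515/12) = 5525.5208.

5525.52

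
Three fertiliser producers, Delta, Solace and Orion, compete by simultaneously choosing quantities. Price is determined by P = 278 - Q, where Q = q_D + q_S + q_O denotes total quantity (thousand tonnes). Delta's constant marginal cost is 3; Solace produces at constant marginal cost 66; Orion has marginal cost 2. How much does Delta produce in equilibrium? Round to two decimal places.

84.25

Delta's profit: π_D = (278 - Q)q_D - (3q_D). Setting ∂π_D/∂q_D = 0: 275 - 2q_D - (q_S + q_O) = 0.
Solace's profit: π_S = (278 - Q)q_S - (66q_S). Setting ∂π_S/∂q_S = 0: 212 - 2q_S - (q_D + q_O) = 0.
Orion's profit: π_O = (278 - Q)q_O - (2q_O). Setting ∂π_O/∂q_O = 0: 276 - 2q_O - (q_D + q_S) = 0.
Summing all 3 equations gives 763 − 4Q = 0, hence Q = 763/4.
Back-substituting: q_D = (275 − 763/4) = 337/4, q_S = (212 − 763/4) = 85/4, q_O = (276 − 763/4) = 341/4.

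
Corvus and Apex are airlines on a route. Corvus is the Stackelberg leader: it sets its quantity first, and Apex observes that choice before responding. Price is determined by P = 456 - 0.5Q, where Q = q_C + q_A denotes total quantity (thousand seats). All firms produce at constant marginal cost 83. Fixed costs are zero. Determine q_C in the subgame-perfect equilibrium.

The follower Apex best-responds to any q_C: π_A = (456 - 0.5Q)q_A - 83q_A.
Follower FOC: 373 - (1/2)q_C - q_A = 0, so q_A(q_C) = (373 - (1/2)q_C).
The leader anticipates this reaction. Substituting into P = 456 - 0.5Q gives P = 539/2 - (1/4)q_C, so π_C = (539/2 - (1/4)q_C)q_C - 83q_C.
Maximising: ∂π_C/∂q_C = 373/2 - (1/2)q_C = 0, giving q_C = 373.
Then q_A = (373 - (1/2)·373) = 373/2.

373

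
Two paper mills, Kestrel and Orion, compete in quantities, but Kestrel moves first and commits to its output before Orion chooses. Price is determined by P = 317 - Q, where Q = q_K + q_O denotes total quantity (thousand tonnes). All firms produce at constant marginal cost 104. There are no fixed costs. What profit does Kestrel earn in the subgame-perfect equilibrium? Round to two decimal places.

The follower Orion best-responds to any q_K: π_O = (317 - Q)q_O - 104q_O.
∂π_O/∂q_O = 213 - q_K - 2q_O = 0 gives the reaction function q_O = (213 - q_K)/2.
The leader anticipates this reaction. Substituting into P = 317 - Q gives P = 421/2 - (1/2)q_K, so π_K = (421/2 - (1/2)q_K)q_K - 104q_K.
Leader FOC: 213/2 - q_K = 0, so q_K = 213/2.
Then q_O = (213 - 213/2)/2 = 213/4.
Price P = 317 - 639/4 = 629/4.
Kestrel's profit: (629/4 - 104)·(213/2) = 5671.1250.

5671.13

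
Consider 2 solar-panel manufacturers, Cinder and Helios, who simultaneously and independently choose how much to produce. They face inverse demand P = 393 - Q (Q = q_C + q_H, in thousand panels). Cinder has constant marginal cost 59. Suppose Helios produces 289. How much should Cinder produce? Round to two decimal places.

With the rival's output fixed at 289, Cinder's profit is π_C = (393 - 289 - q_C)q_C - (59q_C) = (104 - q_C)q_C - (59q_C).
∂π_C/∂q_C = 45 - 2q_C = 0, so q_C = 45/2.

22.50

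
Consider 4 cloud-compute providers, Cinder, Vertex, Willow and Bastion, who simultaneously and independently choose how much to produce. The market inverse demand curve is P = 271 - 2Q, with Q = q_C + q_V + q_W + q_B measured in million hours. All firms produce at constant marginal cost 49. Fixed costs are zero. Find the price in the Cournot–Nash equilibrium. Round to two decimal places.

93.40

A representative firm's profit is π_i = q_i(271 - 2Q) - 49q_i.
First-order condition (treating rivals' output as given): 222 - 4q_i - 2·Σ_{j≠i} q_j = 0.
With identical firms every q_j equals q_i, so Σ_{j≠i} q_j = 3q_i and 222 = 10q_i, giving q_i = 111/5.
Total output Q = 444/5, so price P = 271 - 2·(444/5) = 467/5.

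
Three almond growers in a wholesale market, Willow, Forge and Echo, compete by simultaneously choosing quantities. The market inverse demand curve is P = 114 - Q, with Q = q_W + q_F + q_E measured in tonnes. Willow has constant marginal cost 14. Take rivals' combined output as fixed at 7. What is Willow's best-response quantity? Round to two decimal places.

With rivals' combined output fixed at 7, Willow's profit is π_W = (114 - 7 - q_W)q_W - (14q_W) = (107 - q_W)q_W - (14q_W).
∂π_W/∂q_W = 93 - 2q_W = 0, so q_W = 93/2.

46.50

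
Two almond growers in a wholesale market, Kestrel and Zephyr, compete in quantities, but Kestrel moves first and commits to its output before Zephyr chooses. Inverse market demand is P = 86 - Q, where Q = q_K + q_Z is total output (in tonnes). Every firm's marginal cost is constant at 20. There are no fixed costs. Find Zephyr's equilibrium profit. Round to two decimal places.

The follower Zephyr best-responds to any q_K: π_Z = (86 - Q)q_Z - 20q_Z.
Setting the follower's marginal profit to zero, 66 - q_K - 2q_Z = 0, i.e. q_Z = (66 - q_K)/2.
The leader anticipates this reaction. Substituting into P = 86 - Q gives P = 53 - (1/2)q_K, so π_K = (53 - (1/2)q_K)q_K - 20q_K.
Leader FOC: 33 - q_K = 0, so q_K = 33.
Then q_Z = (66 - 33)/2 = 33/2.
Price P = 86 - 99/2 = 73/2.
Zephyr's profit: (73/2 - 20)·(33/2) = 1089/4.

272.25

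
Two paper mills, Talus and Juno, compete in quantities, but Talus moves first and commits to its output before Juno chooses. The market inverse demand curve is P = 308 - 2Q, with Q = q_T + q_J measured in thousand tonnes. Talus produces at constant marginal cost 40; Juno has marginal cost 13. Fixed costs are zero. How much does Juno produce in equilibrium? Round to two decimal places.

Solve by backward induction. Given q_T, the follower Juno maximises π_J = (308 - 2q_T - 2q_J)q_J - 13q_J.
Setting the follower's marginal profit to zero, 295 - 2q_T - 4q_J = 0, i.e. q_J = (295 - 2q_T)/4.
Talus substitutes q_J(q_T) into its own profit: π_T = q_T(308 - 2q_T - (295 - 2q_T)/2) - 40q_T = (321/2 - q_T)q_T - 40q_T.
The leader's first-order condition 241/2 - 2q_T = 0 yields q_T = 241/4.
Then q_J = (295 - 2·(241/4))/4 = 349/8.

43.63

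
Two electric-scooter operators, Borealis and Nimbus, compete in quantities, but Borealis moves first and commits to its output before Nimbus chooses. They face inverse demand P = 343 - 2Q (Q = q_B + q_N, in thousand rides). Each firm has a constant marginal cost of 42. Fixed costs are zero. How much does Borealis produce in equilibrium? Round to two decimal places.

The follower Nimbus best-responds to any q_B: π_N = (343 - 2Q)q_N - 42q_N.
Follower FOC: 301 - 2q_B - 4q_N = 0, so q_N(q_B) = (301 - 2q_B)/4.
Borealis substitutes q_N(q_B) into its own profit: π_B = q_B(343 - 2q_B - (301 - 2q_B)/2) - 42q_B = (385/2 - q_B)q_B - 42q_B.
The leader's first-order condition 301/2 - 2q_B = 0 yields q_B = 301/4.
Then q_N = (301 - 2·(301/4))/4 = 301/8.

75.25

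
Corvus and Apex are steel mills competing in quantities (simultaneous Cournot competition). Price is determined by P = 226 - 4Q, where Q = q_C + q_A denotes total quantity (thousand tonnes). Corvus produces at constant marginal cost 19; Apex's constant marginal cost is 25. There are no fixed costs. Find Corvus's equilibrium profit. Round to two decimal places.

Corvus's profit: π_C = (226 - 4Q)q_C - (19q_C). Setting ∂π_C/∂q_C = 0: 207 - 8q_C - 4(q_A) = 0.
Apex's first-order condition: 201 - 8q_A - 4(q_C) = 0.
Rearranging gives the reaction functions q_C = (207 - 4q_A)/8 and q_A = (201 - 4q_C)/8.
Solving the pair: q_C = 71/4, q_A = 65/4.
Price P = 226 - 4·34 = 90.
Corvus's profit: (90 - 19)·(71/4) = 1260.2500.

1260.25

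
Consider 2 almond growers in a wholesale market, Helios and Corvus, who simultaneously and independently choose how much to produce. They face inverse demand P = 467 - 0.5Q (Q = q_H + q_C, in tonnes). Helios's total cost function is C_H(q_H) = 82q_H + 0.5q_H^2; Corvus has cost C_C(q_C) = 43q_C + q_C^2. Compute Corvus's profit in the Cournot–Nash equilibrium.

19494

Helios's profit: π_H = (467 - 0.5Q)q_H - (82q_H + (1/2)q_H²). Setting ∂π_H/∂q_H = 0: 385 - 2q_H - (1/2)(q_C) = 0.
Corvus's profit: π_C = (467 - 0.5Q)q_C - (43q_C + q_C²). Setting ∂π_C/∂q_C = 0: 424 - 3q_C - (1/2)(q_H) = 0.
Best responses: q_H = (385 - (1/2)q_C)/2, q_C = (424 - (1/2)q_H)/3.
Substituting one into the other gives q_H = 164 and q_C = 114.
Price P = 467 - (1/2)·278 = 328.
Corvus's profit: 328·114 - 43·114 - 114² = 19494.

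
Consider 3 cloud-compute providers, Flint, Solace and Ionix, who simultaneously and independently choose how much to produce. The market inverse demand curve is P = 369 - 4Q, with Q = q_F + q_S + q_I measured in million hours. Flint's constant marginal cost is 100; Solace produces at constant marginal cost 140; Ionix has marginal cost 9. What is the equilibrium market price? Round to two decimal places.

154.50

Flint's profit: π_F = (369 - 4Q)q_F - (100q_F). Setting ∂π_F/∂q_F = 0: 269 - 8q_F - 4(q_S + q_I) = 0.
Solace's profit: π_S = (369 - 4Q)q_S - (140q_S). Setting ∂π_S/∂q_S = 0: 229 - 8q_S - 4(q_F + q_I) = 0.
Ionix's profit: π_I = (369 - 4Q)q_I - (9q_I). Setting ∂π_I/∂q_I = 0: 360 - 8q_I - 4(q_F + q_S) = 0.
Summing all 3 equations gives 858 − 16Q = 0, hence Q = 429/8.
Back-substituting: q_F = (269 − 429/2)/4 = 109/8, q_S = (229 − 429/2)/4 = 29/8, q_I = (360 − 429/2)/4 = 291/8.
Total output Q = 429/8, so price P = 369 - 4·(429/8) = 309/2.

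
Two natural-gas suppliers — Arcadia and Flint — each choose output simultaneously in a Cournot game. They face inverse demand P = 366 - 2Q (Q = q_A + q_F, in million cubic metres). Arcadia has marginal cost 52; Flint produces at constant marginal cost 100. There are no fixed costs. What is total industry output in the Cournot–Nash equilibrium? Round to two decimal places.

Arcadia's profit: π_A = (366 - 2Q)q_A - (52q_A). Setting ∂π_A/∂q_A = 0: 314 - 4q_A - 2(q_F) = 0.
Flint's profit: π_F = (366 - 2Q)q_F - (100q_F). Setting ∂π_F/∂q_F = 0: 266 - 4q_F - 2(q_A) = 0.
Rearranging gives the reaction functions q_A = (314 - 2q_F)/4 and q_F = (266 - 2q_A)/4.
Substituting one into the other gives q_A = 181/3 and q_F = 109/3.
Total output Q = 181/3 + 109/3 = 290/3.

96.67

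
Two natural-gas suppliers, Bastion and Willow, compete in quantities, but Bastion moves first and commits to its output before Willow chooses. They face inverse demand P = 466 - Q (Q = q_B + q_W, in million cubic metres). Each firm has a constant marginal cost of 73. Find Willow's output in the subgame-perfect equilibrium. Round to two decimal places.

The follower Willow best-responds to any q_B: π_W = (466 - Q)q_W - 73q_W.
Setting the follower's marginal profit to zero, 393 - q_B - 2q_W = 0, i.e. q_W = (393 - q_B)/2.
The leader anticipates this reaction. Substituting into P = 466 - Q gives P = 539/2 - (1/2)q_B, so π_B = (539/2 - (1/2)q_B)q_B - 73q_B.
Leader FOC: 393/2 - q_B = 0, so q_B = 393/2.
Then q_W = (393 - 393/2)/2 = 393/4.

98.25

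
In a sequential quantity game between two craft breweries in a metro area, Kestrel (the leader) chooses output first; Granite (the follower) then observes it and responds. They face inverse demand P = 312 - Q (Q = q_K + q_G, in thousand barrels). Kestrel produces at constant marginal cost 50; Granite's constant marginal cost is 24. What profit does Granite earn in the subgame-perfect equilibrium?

7225

Solve by backward induction. Given q_K, the follower Granite maximises π_G = (312 - q_K - q_G)q_G - 24q_G.
Follower FOC: 288 - q_K - 2q_G = 0, so q_G(q_K) = (288 - q_K)/2.
Kestrel substitutes q_G(q_K) into its own profit: π_K = q_K(312 - q_K - (288 - q_K)/2) - 50q_K = (168 - (1/2)q_K)q_K - 50q_K.
Leader FOC: 118 - q_K = 0, so q_K = 118.
Then q_G = (288 - 118)/2 = 85.
Price P = 312 - 203 = 109.
Granite's profit: (109 - 24)·85 = 7225.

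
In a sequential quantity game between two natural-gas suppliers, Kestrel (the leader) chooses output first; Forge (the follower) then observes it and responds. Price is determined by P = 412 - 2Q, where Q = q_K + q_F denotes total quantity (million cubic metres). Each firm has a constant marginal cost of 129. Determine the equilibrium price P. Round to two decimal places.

The follower Forge best-responds to any q_K: π_F = (412 - 2Q)q_F - 129q_F.
Setting the follower's marginal profit to zero, 283 - 2q_K - 4q_F = 0, i.e. q_F = (283 - 2q_K)/4.
Kestrel substitutes q_F(q_K) into its own profit: π_K = q_K(412 - 2q_K - (283 - 2q_K)/2) - 129q_K = (541/2 - q_K)q_K - 129q_K.
The leader's first-order condition 283/2 - 2q_K = 0 yields q_K = 283/4.
Then q_F = (283 - 2·(283/4))/4 = 283/8.
Total output Q = 849/8, so price P = 412 - 2·(849/8) = 799/4.

199.75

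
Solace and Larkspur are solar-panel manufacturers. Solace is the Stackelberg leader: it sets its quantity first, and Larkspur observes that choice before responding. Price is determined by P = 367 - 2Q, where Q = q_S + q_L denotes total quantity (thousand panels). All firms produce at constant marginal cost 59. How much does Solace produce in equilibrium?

77

Solve by backward induction. Given q_S, the follower Larkspur maximises π_L = (367 - 2q_S - 2q_L)q_L - 59q_L.
Setting the follower's marginal profit to zero, 308 - 2q_S - 4q_L = 0, i.e. q_L = (308 - 2q_S)/4.
Solace substitutes q_L(q_S) into its own profit: π_S = q_S(367 - 2q_S - (308 - 2q_S)/2) - 59q_S = (213 - q_S)q_S - 59q_S.
Maximising: ∂π_S/∂q_S = 154 - 2q_S = 0, giving q_S = 77.
Then q_L = (308 - 2·77)/4 = 77/2.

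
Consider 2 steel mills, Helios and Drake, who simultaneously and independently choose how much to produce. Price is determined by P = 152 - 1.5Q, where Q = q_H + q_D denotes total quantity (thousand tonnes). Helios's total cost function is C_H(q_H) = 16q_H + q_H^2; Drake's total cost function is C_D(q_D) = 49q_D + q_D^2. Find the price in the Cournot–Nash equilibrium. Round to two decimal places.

96.85

Helios's profit: π_H = (152 - 1.5Q)q_H - (16q_H + q_H²). Setting ∂π_H/∂q_H = 0: 136 - 5q_H - (3/2)(q_D) = 0.
Drake's first-order condition: 103 - 5q_D - (3/2)(q_H) = 0.
Best responses: q_H = (136 - (3/2)q_D)/5, q_D = (103 - (3/2)q_H)/5.
Solving the pair: q_H = 23.0989, q_D = 1244/91.
Total output Q = 478/13, so price P = 152 - (3/2)·(478/13) = 1259/13.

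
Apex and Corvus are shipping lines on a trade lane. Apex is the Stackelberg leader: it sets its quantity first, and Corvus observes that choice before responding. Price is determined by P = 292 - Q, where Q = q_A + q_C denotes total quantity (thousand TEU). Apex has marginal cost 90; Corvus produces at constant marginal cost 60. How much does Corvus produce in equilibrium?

Solve by backward induction. Given q_A, the follower Corvus maximises π_C = (292 - q_A - q_C)q_C - 60q_C.
Follower FOC: 232 - q_A - 2q_C = 0, so q_C(q_A) = (232 - q_A)/2.
Apex substitutes q_C(q_A) into its own profit: π_A = q_A(292 - q_A - (232 - q_A)/2) - 90q_A = (176 - (1/2)q_A)q_A - 90q_A.
The leader's first-order condition 86 - q_A = 0 yields q_A = 86.
Then q_C = (232 - 86)/2 = 73.

73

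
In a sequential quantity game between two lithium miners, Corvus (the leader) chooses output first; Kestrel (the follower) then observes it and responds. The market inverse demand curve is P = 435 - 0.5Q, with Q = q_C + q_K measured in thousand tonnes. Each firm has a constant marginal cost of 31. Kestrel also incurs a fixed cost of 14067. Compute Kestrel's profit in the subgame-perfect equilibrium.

Solve by backward induction. Given q_C, the follower Kestrel maximises π_K = (435 - (1/2)q_C - (1/2)q_K)q_K - 31q_K.
∂π_K/∂q_K = 404 - (1/2)q_C - q_K = 0 gives the reaction function q_K = (404 - (1/2)q_C).
The leader anticipates this reaction. Substituting into P = 435 - 0.5Q gives P = 233 - (1/4)q_C, so π_C = (233 - (1/4)q_C)q_C - 31q_C.
The leader's first-order condition 202 - (1/2)q_C = 0 yields q_C = 404.
Then q_K = (404 - (1/2)·404) = 202.
Price P = 435 - (1/2)·606 = 132.
Kestrel's profit: (132 - 31)·202 - 14067 = 6335.

6335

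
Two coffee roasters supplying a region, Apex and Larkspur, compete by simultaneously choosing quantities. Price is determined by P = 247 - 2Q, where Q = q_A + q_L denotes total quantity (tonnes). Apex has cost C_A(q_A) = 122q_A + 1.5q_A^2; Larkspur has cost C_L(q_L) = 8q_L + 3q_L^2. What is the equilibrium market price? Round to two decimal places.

180.48

Apex's profit: π_A = (247 - 2Q)q_A - (122q_A + (3/2)q_A²). Setting ∂π_A/∂q_A = 0: 125 - 7q_A - 2(q_L) = 0.
Larkspur's profit: π_L = (247 - 2Q)q_L - (8q_L + 3q_L²). Setting ∂π_L/∂q_L = 0: 239 - 10q_L - 2(q_A) = 0.
Best responses: q_A = (125 - 2q_L)/7, q_L = (239 - 2q_A)/10.
Substituting one into the other gives q_A = 386/33 and q_L = 1423/66.
Total output Q = 33.2576, so price P = 247 - 2·33.2576 = 180.4848.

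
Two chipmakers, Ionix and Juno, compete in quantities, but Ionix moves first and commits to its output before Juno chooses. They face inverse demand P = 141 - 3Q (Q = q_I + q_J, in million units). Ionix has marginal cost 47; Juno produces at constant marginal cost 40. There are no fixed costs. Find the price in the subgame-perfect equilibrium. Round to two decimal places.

68.75

The follower Juno best-responds to any q_I: π_J = (141 - 3Q)q_J - 40q_J.
Setting the follower's marginal profit to zero, 101 - 3q_I - 6q_J = 0, i.e. q_J = (101 - 3q_I)/6.
The leader anticipates this reaction. Substituting into P = 141 - 3Q gives P = 181/2 - (3/2)q_I, so π_I = (181/2 - (3/2)q_I)q_I - 47q_I.
Leader FOC: 87/2 - 3q_I = 0, so q_I = 29/2.
Then q_J = (101 - 3·(29/2))/6 = 115/12.
Total output Q = 289/12, so price P = 141 - 3·(289/12) = 275/4.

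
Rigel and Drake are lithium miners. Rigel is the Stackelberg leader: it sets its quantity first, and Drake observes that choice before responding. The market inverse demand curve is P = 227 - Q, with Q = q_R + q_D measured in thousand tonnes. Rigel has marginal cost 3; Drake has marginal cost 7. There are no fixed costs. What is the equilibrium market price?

60

The follower Drake best-responds to any q_R: π_D = (227 - Q)q_D - 7q_D.
∂π_D/∂q_D = 220 - q_R - 2q_D = 0 gives the reaction function q_D = (220 - q_R)/2.
The leader anticipates this reaction. Substituting into P = 227 - Q gives P = 117 - (1/2)q_R, so π_R = (117 - (1/2)q_R)q_R - 3q_R.
The leader's first-order condition 114 - q_R = 0 yields q_R = 114.
Then q_D = (220 - 114)/2 = 53.
Total output Q = 167, so price P = 227 - 167 = 60.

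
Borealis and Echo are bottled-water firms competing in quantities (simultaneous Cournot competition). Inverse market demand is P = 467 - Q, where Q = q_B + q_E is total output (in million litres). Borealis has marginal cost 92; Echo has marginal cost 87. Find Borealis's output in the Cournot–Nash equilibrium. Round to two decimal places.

Borealis's profit: π_B = (467 - Q)q_B - (92q_B). Setting ∂π_B/∂q_B = 0: 375 - 2q_B - (q_E) = 0.
Echo's profit: π_E = (467 - Q)q_E - (87q_E). Setting ∂π_E/∂q_E = 0: 380 - 2q_E - (q_B) = 0.
Rearranging gives the reaction functions q_B = (375 - q_E)/2 and q_E = (380 - q_B)/2.
Solving the pair: q_B = 370/3, q_E = 385/3.

123.33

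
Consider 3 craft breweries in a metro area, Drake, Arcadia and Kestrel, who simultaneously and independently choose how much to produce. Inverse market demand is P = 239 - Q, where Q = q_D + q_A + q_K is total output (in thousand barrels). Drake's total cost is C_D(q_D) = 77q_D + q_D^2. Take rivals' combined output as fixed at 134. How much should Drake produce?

With rivals' combined output fixed at 134, Drake's profit is π_D = (239 - 134 - q_D)q_D - (77q_D + q_D²) = (105 - q_D)q_D - (77q_D + q_D²).
∂π_D/∂q_D = 28 - 4q_D = 0, so q_D = 7.

7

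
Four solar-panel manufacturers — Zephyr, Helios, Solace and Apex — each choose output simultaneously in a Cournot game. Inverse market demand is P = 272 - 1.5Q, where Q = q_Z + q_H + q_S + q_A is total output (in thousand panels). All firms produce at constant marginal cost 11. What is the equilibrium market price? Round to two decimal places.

63.20

Each firm earns π_i = (272 - 1.5Q)q_i - 11q_i.
First-order condition (treating rivals' output as given): 261 - 3q_i - (3/2)·Σ_{j≠i} q_j = 0.
By symmetry each firm produces the same amount; substituting Σ_{j≠i} q_j = 3q_i yields q_i = 261/(15/2) = 174/5.
Total output Q = 696/5, so price P = 272 - (3/2)·(696/5) = 316/5.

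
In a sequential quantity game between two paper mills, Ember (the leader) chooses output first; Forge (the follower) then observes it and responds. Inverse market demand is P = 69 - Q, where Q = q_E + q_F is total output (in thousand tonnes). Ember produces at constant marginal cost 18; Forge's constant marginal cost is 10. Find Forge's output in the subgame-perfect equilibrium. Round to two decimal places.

18.75

The follower Forge best-responds to any q_E: π_F = (69 - Q)q_F - 10q_F.
∂π_F/∂q_F = 59 - q_E - 2q_F = 0 gives the reaction function q_F = (59 - q_E)/2.
Ember substitutes q_F(q_E) into its own profit: π_E = q_E(69 - q_E - (59 - q_E)/2) - 18q_E = (79/2 - (1/2)q_E)q_E - 18q_E.
The leader's first-order condition 43/2 - q_E = 0 yields q_E = 43/2.
Then q_F = (59 - 43/2)/2 = 75/4.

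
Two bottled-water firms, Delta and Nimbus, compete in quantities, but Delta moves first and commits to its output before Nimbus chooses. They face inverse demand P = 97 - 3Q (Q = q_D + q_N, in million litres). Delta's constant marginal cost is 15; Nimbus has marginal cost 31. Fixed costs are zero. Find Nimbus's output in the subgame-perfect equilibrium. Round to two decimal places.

2.83

Solve by backward induction. Given q_D, the follower Nimbus maximises π_N = (97 - 3q_D - 3q_N)q_N - 31q_N.
Follower FOC: 66 - 3q_D - 6q_N = 0, so q_N(q_D) = (66 - 3q_D)/6.
The leader anticipates this reaction. Substituting into P = 97 - 3Q gives P = 64 - (3/2)q_D, so π_D = (64 - (3/2)q_D)q_D - 15q_D.
Leader FOC: 49 - 3q_D = 0, so q_D = 49/3.
Then q_N = (66 - 3·(49/3))/6 = 17/6.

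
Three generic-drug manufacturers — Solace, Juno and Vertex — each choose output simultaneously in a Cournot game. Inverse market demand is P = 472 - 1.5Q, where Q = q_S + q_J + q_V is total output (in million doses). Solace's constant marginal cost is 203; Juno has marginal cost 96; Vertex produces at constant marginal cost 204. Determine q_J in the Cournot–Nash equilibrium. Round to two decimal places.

98.50

Solace's profit: π_S = (472 - 1.5Q)q_S - (203q_S). Setting ∂π_S/∂q_S = 0: 269 - 3q_S - (3/2)(q_J + q_V) = 0.
Juno's profit: π_J = (472 - 1.5Q)q_J - (96q_J). Setting ∂π_J/∂q_J = 0: 376 - 3q_J - (3/2)(q_S + q_V) = 0.
Vertex's first-order condition: 268 - 3q_V - (3/2)(q_S + q_J) = 0.
Adding the 3 conditions: 913 − 3Q − 3Q = 0, i.e. Q = 913/6.
Back-substituting: q_S = (269 − 913/4)/(3/2) = 163/6, q_J = (376 − 913/4)/(3/2) = 197/2, q_V = (268 − 913/4)/(3/2) = 53/2.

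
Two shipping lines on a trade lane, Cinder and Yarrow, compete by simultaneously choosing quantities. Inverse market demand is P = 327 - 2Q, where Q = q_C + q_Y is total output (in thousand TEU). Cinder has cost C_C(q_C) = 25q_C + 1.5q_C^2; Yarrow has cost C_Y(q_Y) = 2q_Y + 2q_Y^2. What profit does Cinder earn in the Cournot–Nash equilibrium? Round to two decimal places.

Cinder's profit: π_C = (327 - 2Q)q_C - (25q_C + (3/2)q_C²). Setting ∂π_C/∂q_C = 0: 302 - 7q_C - 2(q_Y) = 0.
Yarrow's profit: π_Y = (327 - 2Q)q_Y - (2q_Y + 2q_Y²). Setting ∂π_Y/∂q_Y = 0: 325 - 8q_Y - 2(q_C) = 0.
Best responses: q_C = (302 - 2q_Y)/7, q_Y = (325 - 2q_C)/8.
Solving the pair: q_C = 883/26, q_Y = 1671/52.
Price P = 327 - 2·66.0962 = 194.8077.
Cinder's profit: 194.8077·(883/26) - 25·(883/26) - (3/2)(883/26)² = 4036.8513.

4036.85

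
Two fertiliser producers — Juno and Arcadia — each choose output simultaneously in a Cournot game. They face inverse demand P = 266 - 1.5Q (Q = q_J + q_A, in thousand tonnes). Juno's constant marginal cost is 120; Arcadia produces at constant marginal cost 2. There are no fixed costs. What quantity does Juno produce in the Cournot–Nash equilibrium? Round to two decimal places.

6.22

Juno's profit: π_J = (266 - 1.5Q)q_J - (120q_J). Setting ∂π_J/∂q_J = 0: 146 - 3q_J - (3/2)(q_A) = 0.
Arcadia's first-order condition: 264 - 3q_A - (3/2)(q_J) = 0.
Best responses: q_J = (146 - (3/2)q_A)/3, q_A = (264 - (3/2)q_J)/3.
Substituting one into the other gives q_J = 56/9 and q_A = 764/9.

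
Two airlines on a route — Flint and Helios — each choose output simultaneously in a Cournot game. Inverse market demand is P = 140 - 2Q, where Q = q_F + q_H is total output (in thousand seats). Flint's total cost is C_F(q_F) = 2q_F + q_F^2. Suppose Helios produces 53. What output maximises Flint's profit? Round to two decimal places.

5.33

With the rival's output fixed at 53, Flint's profit is π_F = (140 - 2·53 - 2q_F)q_F - (2q_F + q_F²) = (34 - 2q_F)q_F - (2q_F + q_F²).
∂π_F/∂q_F = 32 - 6q_F = 0, so q_F = 16/3.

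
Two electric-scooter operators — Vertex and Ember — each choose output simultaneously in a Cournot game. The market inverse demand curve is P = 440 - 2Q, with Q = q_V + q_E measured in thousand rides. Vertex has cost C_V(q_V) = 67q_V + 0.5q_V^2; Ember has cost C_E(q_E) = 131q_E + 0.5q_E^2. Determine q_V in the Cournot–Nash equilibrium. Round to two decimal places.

59.38

Vertex's profit: π_V = (440 - 2Q)q_V - (67q_V + (1/2)q_V²). Setting ∂π_V/∂q_V = 0: 373 - 5q_V - 2(q_E) = 0.
Ember's profit: π_E = (440 - 2Q)q_E - (131q_E + (1/2)q_E²). Setting ∂π_E/∂q_E = 0: 309 - 5q_E - 2(q_V) = 0.
Rearranging gives the reaction functions q_V = (373 - 2q_E)/5 and q_E = (309 - 2q_V)/5.
Substituting one into the other gives q_V = 1247/21 and q_E = 799/21.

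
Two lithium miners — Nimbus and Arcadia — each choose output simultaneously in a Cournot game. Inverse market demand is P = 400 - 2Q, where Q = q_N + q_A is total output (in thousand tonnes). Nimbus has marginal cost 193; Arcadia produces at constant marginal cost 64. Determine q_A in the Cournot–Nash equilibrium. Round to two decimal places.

77.50

Nimbus's profit: π_N = (400 - 2Q)q_N - (193q_N). Setting ∂π_N/∂q_N = 0: 207 - 4q_N - 2(q_A) = 0.
Arcadia's profit: π_A = (400 - 2Q)q_A - (64q_A). Setting ∂π_A/∂q_A = 0: 336 - 4q_A - 2(q_N) = 0.
Best responses: q_N = (207 - 2q_A)/4, q_A = (336 - 2q_N)/4.
Substituting one into the other gives q_N = 13 and q_A = 155/2.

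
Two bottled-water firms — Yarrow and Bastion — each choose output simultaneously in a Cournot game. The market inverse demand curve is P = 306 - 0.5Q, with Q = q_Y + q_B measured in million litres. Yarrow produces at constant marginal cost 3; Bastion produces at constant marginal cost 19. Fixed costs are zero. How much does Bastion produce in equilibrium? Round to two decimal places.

Yarrow's profit: π_Y = (306 - 0.5Q)q_Y - (3q_Y). Setting ∂π_Y/∂q_Y = 0: 303 - q_Y - (1/2)(q_B) = 0.
Bastion's first-order condition: 287 - q_B - (1/2)(q_Y) = 0.
Best responses: q_Y = (303 - (1/2)q_B), q_B = (287 - (1/2)q_Y).
Substituting one into the other gives q_Y = 638/3 and q_B = 542/3.

180.67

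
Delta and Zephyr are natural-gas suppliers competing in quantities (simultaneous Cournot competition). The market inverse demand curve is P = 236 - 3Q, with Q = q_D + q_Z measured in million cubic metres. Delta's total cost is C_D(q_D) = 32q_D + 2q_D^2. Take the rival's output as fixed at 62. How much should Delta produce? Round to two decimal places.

With the rival's output fixed at 62, Delta's profit is π_D = (236 - 3·62 - 3q_D)q_D - (32q_D + 2q_D²) = (50 - 3q_D)q_D - (32q_D + 2q_D²).
∂π_D/∂q_D = 18 - 10q_D = 0, so q_D = 9/5.

1.80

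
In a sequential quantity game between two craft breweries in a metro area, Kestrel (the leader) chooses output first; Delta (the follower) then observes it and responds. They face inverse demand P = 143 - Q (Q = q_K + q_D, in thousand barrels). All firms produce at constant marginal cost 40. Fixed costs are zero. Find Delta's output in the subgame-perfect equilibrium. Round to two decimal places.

The follower Delta best-responds to any q_K: π_D = (143 - Q)q_D - 40q_D.
∂π_D/∂q_D = 103 - q_K - 2q_D = 0 gives the reaction function q_D = (103 - q_K)/2.
The leader anticipates this reaction. Substituting into P = 143 - Q gives P = 183/2 - (1/2)q_K, so π_K = (183/2 - (1/2)q_K)q_K - 40q_K.
The leader's first-order condition 103/2 - q_K = 0 yields q_K = 103/2.
Then q_D = (103 - 103/2)/2 = 103/4.

25.75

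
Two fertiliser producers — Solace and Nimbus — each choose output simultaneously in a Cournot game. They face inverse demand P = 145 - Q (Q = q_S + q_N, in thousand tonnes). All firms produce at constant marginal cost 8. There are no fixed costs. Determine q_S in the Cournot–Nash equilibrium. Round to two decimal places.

A representative firm's profit is π_i = q_i(145 - Q) - 8q_i.
First-order condition (treating rivals' output as given): 137 - 2q_i - q_j = 0.
With identical firms every q_j equals q_i, so q_j = q_i and 137 = 3q_i, giving q_i = 137/3.

45.67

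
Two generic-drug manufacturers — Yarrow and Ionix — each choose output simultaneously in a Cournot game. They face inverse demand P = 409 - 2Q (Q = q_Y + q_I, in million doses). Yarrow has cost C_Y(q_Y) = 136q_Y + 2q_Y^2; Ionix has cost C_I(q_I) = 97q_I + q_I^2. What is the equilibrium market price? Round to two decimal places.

Yarrow's profit: π_Y = (409 - 2Q)q_Y - (136q_Y + 2q_Y²). Setting ∂π_Y/∂q_Y = 0: 273 - 8q_Y - 2(q_I) = 0.
Ionix's profit: π_I = (409 - 2Q)q_I - (97q_I + q_I²). Setting ∂π_I/∂q_I = 0: 312 - 6q_I - 2(q_Y) = 0.
Best responses: q_Y = (273 - 2q_I)/8, q_I = (312 - 2q_Y)/6.
Substituting one into the other gives q_Y = 507/22 and q_I = 975/22.
Total output Q = 741/11, so price P = 409 - 2·(741/11) = 274.2727.

274.27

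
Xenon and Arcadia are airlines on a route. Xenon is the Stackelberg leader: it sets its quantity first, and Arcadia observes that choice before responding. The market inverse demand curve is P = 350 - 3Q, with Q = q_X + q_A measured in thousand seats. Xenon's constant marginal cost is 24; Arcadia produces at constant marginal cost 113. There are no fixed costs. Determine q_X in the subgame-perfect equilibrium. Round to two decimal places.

Solve by backward induction. Given q_X, the follower Arcadia maximises π_A = (350 - 3q_X - 3q_A)q_A - 113q_A.
∂π_A/∂q_A = 237 - 3q_X - 6q_A = 0 gives the reaction function q_A = (237 - 3q_X)/6.
Xenon substitutes q_A(q_X) into its own profit: π_X = q_X(350 - 3q_X - (237 - 3q_X)/2) - 24q_X = (463/2 - (3/2)q_X)q_X - 24q_X.
The leader's first-order condition 415/2 - 3q_X = 0 yields q_X = 415/6.
Then q_A = (237 - 3·(415/6))/6 = 59/12.

69.17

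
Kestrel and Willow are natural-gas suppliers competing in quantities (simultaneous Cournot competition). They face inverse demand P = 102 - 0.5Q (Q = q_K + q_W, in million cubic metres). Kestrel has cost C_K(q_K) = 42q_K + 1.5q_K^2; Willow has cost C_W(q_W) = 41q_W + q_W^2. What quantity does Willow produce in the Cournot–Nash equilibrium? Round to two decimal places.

Kestrel's profit: π_K = (102 - 0.5Q)q_K - (42q_K + (3/2)q_K²). Setting ∂π_K/∂q_K = 0: 60 - 4q_K - (1/2)(q_W) = 0.
Willow's first-order condition: 61 - 3q_W - (1/2)(q_K) = 0.
So q_K = (60 - (1/2)q_W)/4 and q_W = (61 - (1/2)q_K)/3.
Solving the pair: q_K = 598/47, q_W = 856/47.

18.21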